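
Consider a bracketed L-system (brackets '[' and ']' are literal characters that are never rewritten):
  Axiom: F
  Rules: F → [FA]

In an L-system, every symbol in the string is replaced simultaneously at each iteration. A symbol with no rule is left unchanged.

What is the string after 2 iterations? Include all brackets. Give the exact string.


Answer: [[FA]A]

Derivation:
Step 0: F
Step 1: [FA]
Step 2: [[FA]A]


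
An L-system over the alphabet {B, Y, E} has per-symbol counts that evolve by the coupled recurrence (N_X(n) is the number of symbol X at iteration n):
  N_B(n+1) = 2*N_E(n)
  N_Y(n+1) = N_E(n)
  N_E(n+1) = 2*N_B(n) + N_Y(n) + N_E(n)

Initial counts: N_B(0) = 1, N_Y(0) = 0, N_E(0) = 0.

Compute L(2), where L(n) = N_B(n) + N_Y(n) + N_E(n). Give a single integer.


Step 0: N_B=1, N_Y=0, N_E=0, L=1
Step 1: N_B=0, N_Y=0, N_E=2, L=2
Step 2: N_B=4, N_Y=2, N_E=2, L=8

Answer: 8


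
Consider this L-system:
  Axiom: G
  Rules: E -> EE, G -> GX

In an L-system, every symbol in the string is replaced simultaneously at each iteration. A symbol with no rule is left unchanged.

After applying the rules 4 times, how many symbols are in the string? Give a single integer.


Answer: 5

Derivation:
Step 0: length = 1
Step 1: length = 2
Step 2: length = 3
Step 3: length = 4
Step 4: length = 5


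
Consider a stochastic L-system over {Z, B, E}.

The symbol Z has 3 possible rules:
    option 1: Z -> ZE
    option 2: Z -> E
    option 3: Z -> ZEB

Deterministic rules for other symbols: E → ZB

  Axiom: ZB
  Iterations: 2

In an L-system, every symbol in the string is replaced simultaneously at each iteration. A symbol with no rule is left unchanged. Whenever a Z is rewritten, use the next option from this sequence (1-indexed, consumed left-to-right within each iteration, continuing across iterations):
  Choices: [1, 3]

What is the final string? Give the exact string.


Answer: ZEBZBB

Derivation:
Step 0: ZB
Step 1: ZEB  (used choices [1])
Step 2: ZEBZBB  (used choices [3])


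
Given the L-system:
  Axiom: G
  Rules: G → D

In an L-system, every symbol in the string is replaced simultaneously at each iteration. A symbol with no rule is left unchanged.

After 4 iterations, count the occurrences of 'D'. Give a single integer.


Step 0: G  (0 'D')
Step 1: D  (1 'D')
Step 2: D  (1 'D')
Step 3: D  (1 'D')
Step 4: D  (1 'D')

Answer: 1


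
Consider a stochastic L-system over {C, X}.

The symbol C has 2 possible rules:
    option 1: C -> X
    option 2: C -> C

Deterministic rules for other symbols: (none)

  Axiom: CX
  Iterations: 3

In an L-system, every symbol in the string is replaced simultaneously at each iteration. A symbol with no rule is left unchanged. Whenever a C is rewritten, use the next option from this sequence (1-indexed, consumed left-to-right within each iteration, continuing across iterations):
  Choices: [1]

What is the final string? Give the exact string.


Answer: XX

Derivation:
Step 0: CX
Step 1: XX  (used choices [1])
Step 2: XX  (used choices [])
Step 3: XX  (used choices [])


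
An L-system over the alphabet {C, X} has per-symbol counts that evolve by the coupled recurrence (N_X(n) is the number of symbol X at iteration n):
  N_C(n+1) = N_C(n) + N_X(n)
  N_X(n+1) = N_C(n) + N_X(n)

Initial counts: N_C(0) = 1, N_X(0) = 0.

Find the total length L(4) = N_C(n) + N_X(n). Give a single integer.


Answer: 16

Derivation:
Step 0: N_C=1, N_X=0, L=1
Step 1: N_C=1, N_X=1, L=2
Step 2: N_C=2, N_X=2, L=4
Step 3: N_C=4, N_X=4, L=8
Step 4: N_C=8, N_X=8, L=16


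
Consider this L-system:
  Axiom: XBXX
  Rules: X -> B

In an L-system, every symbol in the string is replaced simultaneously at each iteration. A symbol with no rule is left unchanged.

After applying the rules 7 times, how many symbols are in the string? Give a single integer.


Step 0: length = 4
Step 1: length = 4
Step 2: length = 4
Step 3: length = 4
Step 4: length = 4
Step 5: length = 4
Step 6: length = 4
Step 7: length = 4

Answer: 4


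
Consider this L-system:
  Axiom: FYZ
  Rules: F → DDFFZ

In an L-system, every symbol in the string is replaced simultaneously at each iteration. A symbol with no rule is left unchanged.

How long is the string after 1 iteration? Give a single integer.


Answer: 7

Derivation:
Step 0: length = 3
Step 1: length = 7


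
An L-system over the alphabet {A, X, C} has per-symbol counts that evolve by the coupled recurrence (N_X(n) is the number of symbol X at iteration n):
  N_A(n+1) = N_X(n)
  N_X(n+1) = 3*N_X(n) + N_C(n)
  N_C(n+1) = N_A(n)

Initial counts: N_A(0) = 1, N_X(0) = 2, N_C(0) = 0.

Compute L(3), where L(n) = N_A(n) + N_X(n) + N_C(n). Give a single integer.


Answer: 84

Derivation:
Step 0: N_A=1, N_X=2, N_C=0, L=3
Step 1: N_A=2, N_X=6, N_C=1, L=9
Step 2: N_A=6, N_X=19, N_C=2, L=27
Step 3: N_A=19, N_X=59, N_C=6, L=84


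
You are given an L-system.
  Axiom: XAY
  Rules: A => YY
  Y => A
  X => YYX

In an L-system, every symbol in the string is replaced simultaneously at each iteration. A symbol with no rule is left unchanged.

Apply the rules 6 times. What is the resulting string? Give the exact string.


Answer: AAAAAAAAYYYYYYYYAAAAYYYYAAYYXAAAAAAAAYYYYYYYY

Derivation:
Step 0: XAY
Step 1: YYXYYA
Step 2: AAYYXAAYY
Step 3: YYYYAAYYXYYYYAA
Step 4: AAAAYYYYAAYYXAAAAYYYY
Step 5: YYYYYYYYAAAAYYYYAAYYXYYYYYYYYAAAA
Step 6: AAAAAAAAYYYYYYYYAAAAYYYYAAYYXAAAAAAAAYYYYYYYY


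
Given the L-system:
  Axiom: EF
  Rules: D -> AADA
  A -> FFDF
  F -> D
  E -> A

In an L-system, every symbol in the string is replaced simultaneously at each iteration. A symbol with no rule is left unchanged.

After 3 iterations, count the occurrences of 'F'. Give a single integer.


Step 0: EF  (1 'F')
Step 1: AD  (0 'F')
Step 2: FFDFAADA  (3 'F')
Step 3: DDAADADFFDFFFDFAADAFFDF  (9 'F')

Answer: 9


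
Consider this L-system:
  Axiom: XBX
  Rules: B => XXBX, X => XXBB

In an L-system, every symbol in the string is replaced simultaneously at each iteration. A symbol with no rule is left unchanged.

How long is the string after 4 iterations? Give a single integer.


Step 0: length = 3
Step 1: length = 12
Step 2: length = 48
Step 3: length = 192
Step 4: length = 768

Answer: 768


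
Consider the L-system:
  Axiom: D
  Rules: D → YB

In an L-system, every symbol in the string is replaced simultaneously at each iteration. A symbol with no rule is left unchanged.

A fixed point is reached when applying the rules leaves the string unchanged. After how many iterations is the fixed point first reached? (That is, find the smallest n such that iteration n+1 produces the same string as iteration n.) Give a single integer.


Step 0: D
Step 1: YB
Step 2: YB  (unchanged — fixed point at step 1)

Answer: 1


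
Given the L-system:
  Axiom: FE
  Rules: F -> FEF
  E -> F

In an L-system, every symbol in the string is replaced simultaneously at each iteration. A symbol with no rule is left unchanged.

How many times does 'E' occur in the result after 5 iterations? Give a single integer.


Step 0: FE  (1 'E')
Step 1: FEFF  (1 'E')
Step 2: FEFFFEFFEF  (3 'E')
Step 3: FEFFFEFFEFFEFFFEFFEFFFEF  (7 'E')
Step 4: FEFFFEFFEFFEFFFEFFEFFFEFFEFFFEFFEFFEFFFEFFEFFFEFFEFFEFFFEF  (17 'E')
Step 5: FEFFFEFFEFFEFFFEFFEFFFEFFEFFFEFFEFFEFFFEFFEFFFEFFEFFEFFFEFFEFFFEFFEFFEFFFEFFEFFFEFFEFFFEFFEFFEFFFEFFEFFFEFFEFFEFFFEFFEFFFEFFEFFFEFFEFFEFFFEF  (41 'E')

Answer: 41


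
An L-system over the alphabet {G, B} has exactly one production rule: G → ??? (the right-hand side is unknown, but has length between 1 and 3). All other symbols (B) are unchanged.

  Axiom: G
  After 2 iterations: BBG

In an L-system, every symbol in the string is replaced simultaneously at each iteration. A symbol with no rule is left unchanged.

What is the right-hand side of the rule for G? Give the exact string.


Trying G → BG:
  Step 0: G
  Step 1: BG
  Step 2: BBG
Matches the given result.

Answer: BG


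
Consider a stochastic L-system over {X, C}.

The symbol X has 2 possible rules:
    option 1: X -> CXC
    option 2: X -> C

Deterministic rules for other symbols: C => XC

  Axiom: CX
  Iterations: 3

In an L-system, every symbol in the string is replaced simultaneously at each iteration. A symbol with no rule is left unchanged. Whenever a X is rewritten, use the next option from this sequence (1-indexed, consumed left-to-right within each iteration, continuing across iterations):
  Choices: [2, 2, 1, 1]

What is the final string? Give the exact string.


Answer: XCCXCXCCXCXC

Derivation:
Step 0: CX
Step 1: XCC  (used choices [2])
Step 2: CXCXC  (used choices [2])
Step 3: XCCXCXCCXCXC  (used choices [1, 1])


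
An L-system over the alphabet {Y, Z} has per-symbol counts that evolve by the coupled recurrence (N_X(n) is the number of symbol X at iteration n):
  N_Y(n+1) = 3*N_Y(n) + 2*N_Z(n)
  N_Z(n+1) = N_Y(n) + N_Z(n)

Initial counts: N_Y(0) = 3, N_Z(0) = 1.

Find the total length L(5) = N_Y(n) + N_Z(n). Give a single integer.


Step 0: N_Y=3, N_Z=1, L=4
Step 1: N_Y=11, N_Z=4, L=15
Step 2: N_Y=41, N_Z=15, L=56
Step 3: N_Y=153, N_Z=56, L=209
Step 4: N_Y=571, N_Z=209, L=780
Step 5: N_Y=2131, N_Z=780, L=2911

Answer: 2911


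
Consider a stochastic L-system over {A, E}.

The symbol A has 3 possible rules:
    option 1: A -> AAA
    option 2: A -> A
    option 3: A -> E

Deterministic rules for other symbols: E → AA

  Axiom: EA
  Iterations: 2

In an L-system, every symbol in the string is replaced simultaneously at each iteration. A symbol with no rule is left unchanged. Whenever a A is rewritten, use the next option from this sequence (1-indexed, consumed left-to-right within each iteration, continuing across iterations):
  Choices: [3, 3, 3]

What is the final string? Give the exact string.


Answer: EEAA

Derivation:
Step 0: EA
Step 1: AAE  (used choices [3])
Step 2: EEAA  (used choices [3, 3])


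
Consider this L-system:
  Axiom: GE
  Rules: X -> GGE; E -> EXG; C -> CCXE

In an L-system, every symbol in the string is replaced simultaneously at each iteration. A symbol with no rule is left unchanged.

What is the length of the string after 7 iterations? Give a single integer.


Answer: 108

Derivation:
Step 0: length = 2
Step 1: length = 4
Step 2: length = 8
Step 3: length = 14
Step 4: length = 24
Step 5: length = 40
Step 6: length = 66
Step 7: length = 108


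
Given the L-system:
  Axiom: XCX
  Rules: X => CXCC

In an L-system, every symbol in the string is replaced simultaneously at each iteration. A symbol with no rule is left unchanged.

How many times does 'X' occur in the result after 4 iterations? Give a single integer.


Step 0: XCX  (2 'X')
Step 1: CXCCCCXCC  (2 'X')
Step 2: CCXCCCCCCCXCCCC  (2 'X')
Step 3: CCCXCCCCCCCCCCXCCCCCC  (2 'X')
Step 4: CCCCXCCCCCCCCCCCCCXCCCCCCCC  (2 'X')

Answer: 2


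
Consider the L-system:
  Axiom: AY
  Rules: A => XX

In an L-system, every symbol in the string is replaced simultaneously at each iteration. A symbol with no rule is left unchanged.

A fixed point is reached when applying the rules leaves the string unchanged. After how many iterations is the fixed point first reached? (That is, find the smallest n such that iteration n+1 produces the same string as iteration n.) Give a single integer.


Answer: 1

Derivation:
Step 0: AY
Step 1: XXY
Step 2: XXY  (unchanged — fixed point at step 1)


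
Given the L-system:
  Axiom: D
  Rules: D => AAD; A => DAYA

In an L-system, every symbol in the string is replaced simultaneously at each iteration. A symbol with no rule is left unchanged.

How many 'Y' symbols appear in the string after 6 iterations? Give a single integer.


Answer: 242

Derivation:
Step 0: length=1, 'Y' count=0
Step 1: length=3, 'Y' count=0
Step 2: length=11, 'Y' count=2
Step 3: length=35, 'Y' count=8
Step 4: length=107, 'Y' count=26
Step 5: length=323, 'Y' count=80
Step 6: length=971, 'Y' count=242
Final string: DAYADAYAAADAADDAYAYDAYAYAADDAYAYDAYADAYADAYAAADAADDAYAYDAYAYAADDAYAYDAYAAADDAYAYDAYAAADDAYAYDAYADAYADAYAAADAADDAYAYDAYAAADDAYAYDAYADAYADAYAAADDAYADAYAAADAADDAYAYDAYAYAADDAYAYDAYAYDAYADAYAAADAADDAYAYDAYAYAADDAYAYDAYAYAADDAYAYDAYAAADDAYAYDAYADAYADAYAAADDAYADAYAAADAADDAYAYDAYAYAADDAYAYDAYAYDAYADAYAAADAADDAYAYDAYAYAADDAYAYDAYADAYADAYAAADAADDAYAYDAYAYAADDAYAYDAYADAYADAYAAADAADDAYAYDAYAYAADDAYAYDAYAAADDAYAYDAYAAADDAYAYDAYADAYADAYAAADAADDAYAYDAYAAADDAYAYDAYADAYADAYAAADDAYADAYAAADAADDAYAYDAYAYAADDAYAYDAYAYDAYADAYAAADAADDAYAYDAYAYAADDAYAYDAYAYAADDAYAYDAYAAADDAYAYDAYADAYADAYAAADDAYADAYAAADAADDAYAYDAYAYAADDAYAYDAYAYDAYADAYAAADAADDAYAYDAYAYAADDAYAYDAYAAADDAYAYDAYAAADDAYAYDAYADAYADAYAAADDAYADAYAAADAADDAYAYDAYAYAADDAYAYDAYAYDAYADAYAAADAADDAYAYDAYAYAADDAYAYDAYAAADDAYAYDAYAAADDAYAYDAYADAYADAYAAADDAYADAYAAADAADDAYAYDAYAYAADDAYAYDAYAYDAYADAYAAADAADDAYAYDAYAYAADDAYAYDAYADAYADAYAAADAADDAYAYDAYAYAADDAYAYDAYADAYADAYAAADAADDAYAYDAYAYAADDAYAYDAYAAADDAYAYDAYAAADDAYAYDAYADAYADAYAAAD


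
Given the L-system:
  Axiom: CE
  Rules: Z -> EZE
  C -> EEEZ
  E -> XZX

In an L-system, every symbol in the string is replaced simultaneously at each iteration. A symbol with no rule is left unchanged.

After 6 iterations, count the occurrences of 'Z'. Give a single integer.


Answer: 75

Derivation:
Step 0: CE  (0 'Z')
Step 1: EEEZXZX  (2 'Z')
Step 2: XZXXZXXZXEZEXEZEX  (5 'Z')
Step 3: XEZEXXEZEXXEZEXXZXEZEXZXXXZXEZEXZXX  (9 'Z')
Step 4: XXZXEZEXZXXXXZXEZEXZXXXXZXEZEXZXXXEZEXXZXEZEXZXXEZEXXXEZEXXZXEZEXZXXEZEXX  (19 'Z')
Step 5: XXEZEXXZXEZEXZXXEZEXXXXEZEXXZXEZEXZXXEZEXXXXEZEXXZXEZEXZXXEZEXXXXZXEZEXZXXXEZEXXZXEZEXZXXEZEXXXZXEZEXZXXXXXZXEZEXZXXXEZEXXZXEZEXZXXEZEXXXZXEZEXZXXX  (37 'Z')
Step 6: XXXZXEZEXZXXXEZEXXZXEZEXZXXEZEXXXZXEZEXZXXXXXXZXEZEXZXXXEZEXXZXEZEXZXXEZEXXXZXEZEXZXXXXXXZXEZEXZXXXEZEXXZXEZEXZXXEZEXXXZXEZEXZXXXXXEZEXXZXEZEXZXXEZEXXXXZXEZEXZXXXEZEXXZXEZEXZXXEZEXXXZXEZEXZXXXXEZEXXZXEZEXZXXEZEXXXXXEZEXXZXEZEXZXXEZEXXXXZXEZEXZXXXEZEXXZXEZEXZXXEZEXXXZXEZEXZXXXXEZEXXZXEZEXZXXEZEXXX  (75 'Z')


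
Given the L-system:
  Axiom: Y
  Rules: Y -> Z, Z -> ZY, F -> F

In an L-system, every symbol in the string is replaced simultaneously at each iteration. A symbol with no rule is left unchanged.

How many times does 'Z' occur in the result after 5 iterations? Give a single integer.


Answer: 5

Derivation:
Step 0: Y  (0 'Z')
Step 1: Z  (1 'Z')
Step 2: ZY  (1 'Z')
Step 3: ZYZ  (2 'Z')
Step 4: ZYZZY  (3 'Z')
Step 5: ZYZZYZYZ  (5 'Z')


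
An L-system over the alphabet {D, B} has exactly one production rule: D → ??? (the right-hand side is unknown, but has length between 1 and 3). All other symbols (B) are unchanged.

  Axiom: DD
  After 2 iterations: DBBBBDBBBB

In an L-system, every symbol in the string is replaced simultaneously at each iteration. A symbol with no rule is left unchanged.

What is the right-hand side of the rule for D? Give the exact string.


Answer: DBB

Derivation:
Trying D → DBB:
  Step 0: DD
  Step 1: DBBDBB
  Step 2: DBBBBDBBBB
Matches the given result.


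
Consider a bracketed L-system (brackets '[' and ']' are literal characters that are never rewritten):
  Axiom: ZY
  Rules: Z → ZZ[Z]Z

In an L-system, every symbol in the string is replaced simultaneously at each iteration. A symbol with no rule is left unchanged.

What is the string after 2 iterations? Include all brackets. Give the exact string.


Step 0: ZY
Step 1: ZZ[Z]ZY
Step 2: ZZ[Z]ZZZ[Z]Z[ZZ[Z]Z]ZZ[Z]ZY

Answer: ZZ[Z]ZZZ[Z]Z[ZZ[Z]Z]ZZ[Z]ZY


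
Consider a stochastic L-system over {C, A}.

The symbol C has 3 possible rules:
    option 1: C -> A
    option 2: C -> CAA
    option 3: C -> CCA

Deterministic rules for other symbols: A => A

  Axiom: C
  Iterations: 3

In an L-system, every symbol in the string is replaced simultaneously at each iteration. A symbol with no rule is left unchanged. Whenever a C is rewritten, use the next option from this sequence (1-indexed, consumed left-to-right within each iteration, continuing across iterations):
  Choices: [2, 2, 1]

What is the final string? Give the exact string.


Answer: AAAAA

Derivation:
Step 0: C
Step 1: CAA  (used choices [2])
Step 2: CAAAA  (used choices [2])
Step 3: AAAAA  (used choices [1])


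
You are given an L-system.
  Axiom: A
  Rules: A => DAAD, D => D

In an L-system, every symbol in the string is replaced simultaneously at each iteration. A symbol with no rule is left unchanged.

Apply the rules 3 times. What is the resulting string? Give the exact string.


Answer: DDDAADDAADDDDAADDAADDD

Derivation:
Step 0: A
Step 1: DAAD
Step 2: DDAADDAADD
Step 3: DDDAADDAADDDDAADDAADDD


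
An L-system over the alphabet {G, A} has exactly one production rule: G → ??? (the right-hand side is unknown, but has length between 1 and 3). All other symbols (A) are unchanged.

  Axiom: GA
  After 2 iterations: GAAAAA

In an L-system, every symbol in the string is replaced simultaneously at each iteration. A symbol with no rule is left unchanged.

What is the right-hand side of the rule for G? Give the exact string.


Trying G → GAA:
  Step 0: GA
  Step 1: GAAA
  Step 2: GAAAAA
Matches the given result.

Answer: GAA


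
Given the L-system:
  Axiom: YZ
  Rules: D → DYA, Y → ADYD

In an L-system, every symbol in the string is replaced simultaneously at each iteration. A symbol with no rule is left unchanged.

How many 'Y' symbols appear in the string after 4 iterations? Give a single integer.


Step 0: YZ  (1 'Y')
Step 1: ADYDZ  (1 'Y')
Step 2: ADYAADYDDYAZ  (3 'Y')
Step 3: ADYAADYDAADYAADYDDYADYAADYDAZ  (7 'Y')
Step 4: ADYAADYDAADYAADYDDYAAADYAADYDAADYAADYDDYADYAADYDADYAADYDAADYAADYDDYAAZ  (17 'Y')

Answer: 17


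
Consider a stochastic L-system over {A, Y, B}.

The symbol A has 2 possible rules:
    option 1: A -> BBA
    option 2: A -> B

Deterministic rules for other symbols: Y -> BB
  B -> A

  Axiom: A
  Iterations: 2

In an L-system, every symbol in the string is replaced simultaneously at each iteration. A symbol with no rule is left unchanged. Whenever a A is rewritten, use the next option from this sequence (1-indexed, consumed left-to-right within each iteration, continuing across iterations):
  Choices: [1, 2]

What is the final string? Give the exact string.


Step 0: A
Step 1: BBA  (used choices [1])
Step 2: AAB  (used choices [2])

Answer: AAB


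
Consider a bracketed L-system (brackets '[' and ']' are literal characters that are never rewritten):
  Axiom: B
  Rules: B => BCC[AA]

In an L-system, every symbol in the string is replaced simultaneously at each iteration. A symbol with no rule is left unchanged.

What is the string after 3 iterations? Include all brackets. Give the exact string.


Answer: BCC[AA]CC[AA]CC[AA]

Derivation:
Step 0: B
Step 1: BCC[AA]
Step 2: BCC[AA]CC[AA]
Step 3: BCC[AA]CC[AA]CC[AA]


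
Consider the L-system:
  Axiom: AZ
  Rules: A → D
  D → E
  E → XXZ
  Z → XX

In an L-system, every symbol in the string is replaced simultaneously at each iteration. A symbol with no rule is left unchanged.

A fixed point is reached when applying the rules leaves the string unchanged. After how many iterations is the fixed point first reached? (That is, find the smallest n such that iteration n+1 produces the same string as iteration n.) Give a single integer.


Answer: 4

Derivation:
Step 0: AZ
Step 1: DXX
Step 2: EXX
Step 3: XXZXX
Step 4: XXXXXX
Step 5: XXXXXX  (unchanged — fixed point at step 4)


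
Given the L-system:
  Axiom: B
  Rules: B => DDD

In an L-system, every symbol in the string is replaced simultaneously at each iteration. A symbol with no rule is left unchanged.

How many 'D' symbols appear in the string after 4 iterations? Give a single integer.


Answer: 3

Derivation:
Step 0: B  (0 'D')
Step 1: DDD  (3 'D')
Step 2: DDD  (3 'D')
Step 3: DDD  (3 'D')
Step 4: DDD  (3 'D')


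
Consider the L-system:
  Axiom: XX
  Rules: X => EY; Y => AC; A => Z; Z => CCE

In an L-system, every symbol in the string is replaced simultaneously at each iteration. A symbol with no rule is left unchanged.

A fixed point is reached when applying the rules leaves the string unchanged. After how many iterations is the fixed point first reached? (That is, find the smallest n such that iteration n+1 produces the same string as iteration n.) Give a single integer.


Answer: 4

Derivation:
Step 0: XX
Step 1: EYEY
Step 2: EACEAC
Step 3: EZCEZC
Step 4: ECCECECCEC
Step 5: ECCECECCEC  (unchanged — fixed point at step 4)


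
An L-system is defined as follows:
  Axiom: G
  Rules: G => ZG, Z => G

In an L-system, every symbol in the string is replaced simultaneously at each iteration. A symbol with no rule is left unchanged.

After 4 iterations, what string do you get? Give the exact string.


Answer: GZGZGGZG

Derivation:
Step 0: G
Step 1: ZG
Step 2: GZG
Step 3: ZGGZG
Step 4: GZGZGGZG


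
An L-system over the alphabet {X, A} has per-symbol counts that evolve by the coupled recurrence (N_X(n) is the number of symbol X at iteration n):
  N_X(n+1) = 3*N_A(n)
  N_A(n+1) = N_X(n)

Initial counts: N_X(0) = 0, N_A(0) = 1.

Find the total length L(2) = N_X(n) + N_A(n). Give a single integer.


Answer: 3

Derivation:
Step 0: N_X=0, N_A=1, L=1
Step 1: N_X=3, N_A=0, L=3
Step 2: N_X=0, N_A=3, L=3


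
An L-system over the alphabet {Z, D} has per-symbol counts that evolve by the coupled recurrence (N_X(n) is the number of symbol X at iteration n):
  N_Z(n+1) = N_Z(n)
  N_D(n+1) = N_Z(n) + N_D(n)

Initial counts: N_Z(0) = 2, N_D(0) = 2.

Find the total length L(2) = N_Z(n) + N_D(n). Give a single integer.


Step 0: N_Z=2, N_D=2, L=4
Step 1: N_Z=2, N_D=4, L=6
Step 2: N_Z=2, N_D=6, L=8

Answer: 8


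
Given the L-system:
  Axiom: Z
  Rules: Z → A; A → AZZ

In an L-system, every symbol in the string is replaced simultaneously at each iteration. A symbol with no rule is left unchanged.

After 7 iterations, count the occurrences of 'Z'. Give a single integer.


Step 0: Z  (1 'Z')
Step 1: A  (0 'Z')
Step 2: AZZ  (2 'Z')
Step 3: AZZAA  (2 'Z')
Step 4: AZZAAAZZAZZ  (6 'Z')
Step 5: AZZAAAZZAZZAZZAAAZZAA  (10 'Z')
Step 6: AZZAAAZZAZZAZZAAAZZAAAZZAAAZZAZZAZZAAAZZAZZ  (22 'Z')
Step 7: AZZAAAZZAZZAZZAAAZZAAAZZAAAZZAZZAZZAAAZZAZZAZZAAAZZAZZAZZAAAZZAAAZZAAAZZAZZAZZAAAZZAA  (42 'Z')

Answer: 42


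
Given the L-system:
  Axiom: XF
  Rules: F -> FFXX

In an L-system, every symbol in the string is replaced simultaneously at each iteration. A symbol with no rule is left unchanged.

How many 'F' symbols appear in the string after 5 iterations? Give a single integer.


Step 0: XF  (1 'F')
Step 1: XFFXX  (2 'F')
Step 2: XFFXXFFXXXX  (4 'F')
Step 3: XFFXXFFXXXXFFXXFFXXXXXX  (8 'F')
Step 4: XFFXXFFXXXXFFXXFFXXXXXXFFXXFFXXXXFFXXFFXXXXXXXX  (16 'F')
Step 5: XFFXXFFXXXXFFXXFFXXXXXXFFXXFFXXXXFFXXFFXXXXXXXXFFXXFFXXXXFFXXFFXXXXXXFFXXFFXXXXFFXXFFXXXXXXXXXX  (32 'F')

Answer: 32


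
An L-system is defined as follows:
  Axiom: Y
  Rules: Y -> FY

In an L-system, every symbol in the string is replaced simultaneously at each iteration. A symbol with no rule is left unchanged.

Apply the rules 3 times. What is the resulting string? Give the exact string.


Answer: FFFY

Derivation:
Step 0: Y
Step 1: FY
Step 2: FFY
Step 3: FFFY


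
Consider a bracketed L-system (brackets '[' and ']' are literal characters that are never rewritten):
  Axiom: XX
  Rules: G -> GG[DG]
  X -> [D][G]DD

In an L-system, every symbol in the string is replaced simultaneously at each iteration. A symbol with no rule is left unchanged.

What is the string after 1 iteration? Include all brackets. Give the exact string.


Answer: [D][G]DD[D][G]DD

Derivation:
Step 0: XX
Step 1: [D][G]DD[D][G]DD


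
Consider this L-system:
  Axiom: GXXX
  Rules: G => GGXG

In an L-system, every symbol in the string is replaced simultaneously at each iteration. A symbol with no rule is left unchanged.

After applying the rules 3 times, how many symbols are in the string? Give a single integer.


Step 0: length = 4
Step 1: length = 7
Step 2: length = 16
Step 3: length = 43

Answer: 43


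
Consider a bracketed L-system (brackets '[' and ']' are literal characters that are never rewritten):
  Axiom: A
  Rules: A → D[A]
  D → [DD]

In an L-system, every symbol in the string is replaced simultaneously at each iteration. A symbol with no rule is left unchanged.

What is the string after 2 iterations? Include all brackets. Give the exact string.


Answer: [DD][D[A]]

Derivation:
Step 0: A
Step 1: D[A]
Step 2: [DD][D[A]]


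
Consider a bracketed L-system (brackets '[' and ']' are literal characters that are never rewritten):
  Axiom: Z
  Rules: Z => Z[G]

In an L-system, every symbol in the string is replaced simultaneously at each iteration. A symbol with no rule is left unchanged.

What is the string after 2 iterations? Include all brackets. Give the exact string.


Step 0: Z
Step 1: Z[G]
Step 2: Z[G][G]

Answer: Z[G][G]


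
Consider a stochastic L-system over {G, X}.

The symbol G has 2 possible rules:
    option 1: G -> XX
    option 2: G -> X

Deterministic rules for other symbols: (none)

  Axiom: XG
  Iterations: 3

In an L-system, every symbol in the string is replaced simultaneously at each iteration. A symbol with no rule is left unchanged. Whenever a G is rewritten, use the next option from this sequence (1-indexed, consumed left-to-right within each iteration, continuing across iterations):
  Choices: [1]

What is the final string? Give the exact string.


Answer: XXX

Derivation:
Step 0: XG
Step 1: XXX  (used choices [1])
Step 2: XXX  (used choices [])
Step 3: XXX  (used choices [])


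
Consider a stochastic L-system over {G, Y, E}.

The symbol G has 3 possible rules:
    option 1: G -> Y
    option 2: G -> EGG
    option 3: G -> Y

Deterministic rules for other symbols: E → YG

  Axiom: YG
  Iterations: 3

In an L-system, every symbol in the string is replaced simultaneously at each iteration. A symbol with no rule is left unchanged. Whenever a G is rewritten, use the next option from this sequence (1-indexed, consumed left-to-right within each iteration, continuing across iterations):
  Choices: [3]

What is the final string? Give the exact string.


Answer: YY

Derivation:
Step 0: YG
Step 1: YY  (used choices [3])
Step 2: YY  (used choices [])
Step 3: YY  (used choices [])


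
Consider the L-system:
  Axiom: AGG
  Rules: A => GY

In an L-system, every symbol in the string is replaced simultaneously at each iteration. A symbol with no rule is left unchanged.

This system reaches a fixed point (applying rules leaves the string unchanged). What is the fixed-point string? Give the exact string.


Answer: GYGG

Derivation:
Step 0: AGG
Step 1: GYGG
Step 2: GYGG  (unchanged — fixed point at step 1)


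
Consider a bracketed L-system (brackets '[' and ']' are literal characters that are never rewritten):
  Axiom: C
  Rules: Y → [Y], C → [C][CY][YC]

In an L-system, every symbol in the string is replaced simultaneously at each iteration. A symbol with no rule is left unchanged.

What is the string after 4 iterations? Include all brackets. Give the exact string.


Step 0: C
Step 1: [C][CY][YC]
Step 2: [[C][CY][YC]][[C][CY][YC][Y]][[Y][C][CY][YC]]
Step 3: [[[C][CY][YC]][[C][CY][YC][Y]][[Y][C][CY][YC]]][[[C][CY][YC]][[C][CY][YC][Y]][[Y][C][CY][YC]][[Y]]][[[Y]][[C][CY][YC]][[C][CY][YC][Y]][[Y][C][CY][YC]]]
Step 4: [[[[C][CY][YC]][[C][CY][YC][Y]][[Y][C][CY][YC]]][[[C][CY][YC]][[C][CY][YC][Y]][[Y][C][CY][YC]][[Y]]][[[Y]][[C][CY][YC]][[C][CY][YC][Y]][[Y][C][CY][YC]]]][[[[C][CY][YC]][[C][CY][YC][Y]][[Y][C][CY][YC]]][[[C][CY][YC]][[C][CY][YC][Y]][[Y][C][CY][YC]][[Y]]][[[Y]][[C][CY][YC]][[C][CY][YC][Y]][[Y][C][CY][YC]]][[[Y]]]][[[[Y]]][[[C][CY][YC]][[C][CY][YC][Y]][[Y][C][CY][YC]]][[[C][CY][YC]][[C][CY][YC][Y]][[Y][C][CY][YC]][[Y]]][[[Y]][[C][CY][YC]][[C][CY][YC][Y]][[Y][C][CY][YC]]]]

Answer: [[[[C][CY][YC]][[C][CY][YC][Y]][[Y][C][CY][YC]]][[[C][CY][YC]][[C][CY][YC][Y]][[Y][C][CY][YC]][[Y]]][[[Y]][[C][CY][YC]][[C][CY][YC][Y]][[Y][C][CY][YC]]]][[[[C][CY][YC]][[C][CY][YC][Y]][[Y][C][CY][YC]]][[[C][CY][YC]][[C][CY][YC][Y]][[Y][C][CY][YC]][[Y]]][[[Y]][[C][CY][YC]][[C][CY][YC][Y]][[Y][C][CY][YC]]][[[Y]]]][[[[Y]]][[[C][CY][YC]][[C][CY][YC][Y]][[Y][C][CY][YC]]][[[C][CY][YC]][[C][CY][YC][Y]][[Y][C][CY][YC]][[Y]]][[[Y]][[C][CY][YC]][[C][CY][YC][Y]][[Y][C][CY][YC]]]]


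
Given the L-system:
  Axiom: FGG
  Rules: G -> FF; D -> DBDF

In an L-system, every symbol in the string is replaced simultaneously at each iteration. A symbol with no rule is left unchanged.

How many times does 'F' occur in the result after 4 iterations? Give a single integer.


Answer: 5

Derivation:
Step 0: FGG  (1 'F')
Step 1: FFFFF  (5 'F')
Step 2: FFFFF  (5 'F')
Step 3: FFFFF  (5 'F')
Step 4: FFFFF  (5 'F')


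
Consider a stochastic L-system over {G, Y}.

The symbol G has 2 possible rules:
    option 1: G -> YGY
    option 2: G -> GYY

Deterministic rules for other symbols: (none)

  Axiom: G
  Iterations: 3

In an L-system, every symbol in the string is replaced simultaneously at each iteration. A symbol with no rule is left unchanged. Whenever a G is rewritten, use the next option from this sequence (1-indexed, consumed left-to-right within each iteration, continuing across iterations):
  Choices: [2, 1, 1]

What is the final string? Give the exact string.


Step 0: G
Step 1: GYY  (used choices [2])
Step 2: YGYYY  (used choices [1])
Step 3: YYGYYYY  (used choices [1])

Answer: YYGYYYY


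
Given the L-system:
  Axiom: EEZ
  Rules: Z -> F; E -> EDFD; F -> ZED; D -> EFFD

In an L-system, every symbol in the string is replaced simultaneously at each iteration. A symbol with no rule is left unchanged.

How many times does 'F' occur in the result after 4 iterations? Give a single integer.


Answer: 118

Derivation:
Step 0: EEZ  (0 'F')
Step 1: EDFDEDFDF  (3 'F')
Step 2: EDFDEFFDZEDEFFDEDFDEFFDZEDEFFDZED  (10 'F')
Step 3: EDFDEFFDZEDEFFDEDFDZEDZEDEFFDFEDFDEFFDEDFDZEDZEDEFFDEDFDEFFDZEDEFFDEDFDZEDZEDEFFDFEDFDEFFDEDFDZEDZEDEFFDFEDFDEFFD  (34 'F')
Step 4: EDFDEFFDZEDEFFDEDFDZEDZEDEFFDFEDFDEFFDEDFDZEDZEDEFFDEDFDEFFDZEDEFFDFEDFDEFFDFEDFDEFFDEDFDZEDZEDEFFDZEDEDFDEFFDZEDEFFDEDFDZEDZEDEFFDEDFDEFFDZEDEFFDFEDFDEFFDFEDFDEFFDEDFDZEDZEDEFFDEDFDEFFDZEDEFFDEDFDZEDZEDEFFDFEDFDEFFDEDFDZEDZEDEFFDEDFDEFFDZEDEFFDFEDFDEFFDFEDFDEFFDEDFDZEDZEDEFFDZEDEDFDEFFDZEDEFFDEDFDZEDZEDEFFDEDFDEFFDZEDEFFDFEDFDEFFDFEDFDEFFDEDFDZEDZEDEFFDZEDEDFDEFFDZEDEFFDEDFDZEDZEDEFFD  (118 'F')


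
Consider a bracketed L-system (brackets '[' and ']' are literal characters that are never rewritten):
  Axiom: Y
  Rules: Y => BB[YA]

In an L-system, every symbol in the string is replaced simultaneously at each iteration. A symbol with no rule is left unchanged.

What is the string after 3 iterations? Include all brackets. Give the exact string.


Step 0: Y
Step 1: BB[YA]
Step 2: BB[BB[YA]A]
Step 3: BB[BB[BB[YA]A]A]

Answer: BB[BB[BB[YA]A]A]


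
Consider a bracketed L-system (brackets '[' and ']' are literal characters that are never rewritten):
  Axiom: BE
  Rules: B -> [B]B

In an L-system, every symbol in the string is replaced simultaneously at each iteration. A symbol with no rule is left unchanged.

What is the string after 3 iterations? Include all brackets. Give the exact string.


Step 0: BE
Step 1: [B]BE
Step 2: [[B]B][B]BE
Step 3: [[[B]B][B]B][[B]B][B]BE

Answer: [[[B]B][B]B][[B]B][B]BE


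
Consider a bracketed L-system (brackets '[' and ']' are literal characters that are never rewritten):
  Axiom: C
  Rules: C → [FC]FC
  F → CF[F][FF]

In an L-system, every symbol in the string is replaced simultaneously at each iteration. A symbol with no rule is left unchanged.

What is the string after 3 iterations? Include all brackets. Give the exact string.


Answer: [[FC]FCCF[F][FF][CF[F][FF]][CF[F][FF]CF[F][FF]][CF[F][FF][FC]FC]CF[F][FF][FC]FC][FC]FCCF[F][FF][CF[F][FF]][CF[F][FF]CF[F][FF]][CF[F][FF][FC]FC]CF[F][FF][FC]FC

Derivation:
Step 0: C
Step 1: [FC]FC
Step 2: [CF[F][FF][FC]FC]CF[F][FF][FC]FC
Step 3: [[FC]FCCF[F][FF][CF[F][FF]][CF[F][FF]CF[F][FF]][CF[F][FF][FC]FC]CF[F][FF][FC]FC][FC]FCCF[F][FF][CF[F][FF]][CF[F][FF]CF[F][FF]][CF[F][FF][FC]FC]CF[F][FF][FC]FC


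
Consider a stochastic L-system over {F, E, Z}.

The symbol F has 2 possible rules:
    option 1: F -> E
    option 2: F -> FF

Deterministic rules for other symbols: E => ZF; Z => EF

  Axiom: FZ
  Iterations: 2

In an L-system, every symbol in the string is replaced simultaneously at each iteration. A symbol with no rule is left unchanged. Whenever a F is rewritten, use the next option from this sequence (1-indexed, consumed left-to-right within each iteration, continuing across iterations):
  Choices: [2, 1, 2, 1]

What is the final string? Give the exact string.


Answer: EFFZFE

Derivation:
Step 0: FZ
Step 1: FFEF  (used choices [2])
Step 2: EFFZFE  (used choices [1, 2, 1])


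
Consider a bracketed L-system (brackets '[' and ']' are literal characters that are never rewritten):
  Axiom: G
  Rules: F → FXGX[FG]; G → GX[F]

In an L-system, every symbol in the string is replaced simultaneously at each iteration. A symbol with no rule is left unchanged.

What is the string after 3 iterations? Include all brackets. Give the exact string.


Step 0: G
Step 1: GX[F]
Step 2: GX[F]X[FXGX[FG]]
Step 3: GX[F]X[FXGX[FG]]X[FXGX[FG]XGX[F]X[FXGX[FG]GX[F]]]

Answer: GX[F]X[FXGX[FG]]X[FXGX[FG]XGX[F]X[FXGX[FG]GX[F]]]


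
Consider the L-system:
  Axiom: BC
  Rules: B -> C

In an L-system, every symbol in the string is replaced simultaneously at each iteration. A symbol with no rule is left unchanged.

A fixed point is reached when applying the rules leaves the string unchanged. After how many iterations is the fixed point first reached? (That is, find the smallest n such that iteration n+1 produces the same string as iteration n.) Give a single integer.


Answer: 1

Derivation:
Step 0: BC
Step 1: CC
Step 2: CC  (unchanged — fixed point at step 1)


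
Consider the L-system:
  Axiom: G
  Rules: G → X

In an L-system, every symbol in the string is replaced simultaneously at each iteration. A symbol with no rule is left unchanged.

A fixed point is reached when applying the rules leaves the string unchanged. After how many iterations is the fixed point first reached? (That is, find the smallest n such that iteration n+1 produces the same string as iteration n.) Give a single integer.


Step 0: G
Step 1: X
Step 2: X  (unchanged — fixed point at step 1)

Answer: 1


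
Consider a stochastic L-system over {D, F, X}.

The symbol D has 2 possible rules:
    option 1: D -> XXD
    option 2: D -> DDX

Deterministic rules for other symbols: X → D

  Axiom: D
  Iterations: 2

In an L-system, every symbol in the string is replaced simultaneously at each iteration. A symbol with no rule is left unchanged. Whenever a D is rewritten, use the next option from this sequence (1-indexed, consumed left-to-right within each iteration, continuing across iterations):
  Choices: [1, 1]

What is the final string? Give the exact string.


Answer: DDXXD

Derivation:
Step 0: D
Step 1: XXD  (used choices [1])
Step 2: DDXXD  (used choices [1])


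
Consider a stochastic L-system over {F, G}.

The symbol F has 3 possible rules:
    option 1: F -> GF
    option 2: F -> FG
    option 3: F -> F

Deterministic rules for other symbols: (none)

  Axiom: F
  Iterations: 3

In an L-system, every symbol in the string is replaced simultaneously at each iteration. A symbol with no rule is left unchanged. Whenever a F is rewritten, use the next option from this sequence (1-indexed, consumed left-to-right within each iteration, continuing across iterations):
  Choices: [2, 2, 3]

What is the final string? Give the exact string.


Step 0: F
Step 1: FG  (used choices [2])
Step 2: FGG  (used choices [2])
Step 3: FGG  (used choices [3])

Answer: FGG


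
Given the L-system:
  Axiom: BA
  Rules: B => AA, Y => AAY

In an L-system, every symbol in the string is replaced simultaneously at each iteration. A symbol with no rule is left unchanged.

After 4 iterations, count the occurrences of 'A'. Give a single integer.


Step 0: BA  (1 'A')
Step 1: AAA  (3 'A')
Step 2: AAA  (3 'A')
Step 3: AAA  (3 'A')
Step 4: AAA  (3 'A')

Answer: 3


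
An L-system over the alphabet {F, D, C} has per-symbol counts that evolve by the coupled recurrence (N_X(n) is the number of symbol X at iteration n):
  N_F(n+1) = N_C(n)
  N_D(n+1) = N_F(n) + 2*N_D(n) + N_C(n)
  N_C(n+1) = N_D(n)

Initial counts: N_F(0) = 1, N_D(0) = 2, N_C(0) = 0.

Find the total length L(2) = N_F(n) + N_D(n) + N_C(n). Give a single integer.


Step 0: N_F=1, N_D=2, N_C=0, L=3
Step 1: N_F=0, N_D=5, N_C=2, L=7
Step 2: N_F=2, N_D=12, N_C=5, L=19

Answer: 19


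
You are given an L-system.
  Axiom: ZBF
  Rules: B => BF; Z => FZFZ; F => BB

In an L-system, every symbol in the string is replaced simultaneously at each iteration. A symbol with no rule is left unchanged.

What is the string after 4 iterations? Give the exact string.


Answer: BFBBBFBBBFBFBBFZFZBBFZFZBFBFBBFZFZBBFZFZBFBBBFBBBFBFBBFZFZBBFZFZBFBFBBFZFZBBFZFZBFBBBFBFBFBBBFBBBFBBBFBFBFBBBFBF

Derivation:
Step 0: ZBF
Step 1: FZFZBFBB
Step 2: BBFZFZBBFZFZBFBBBFBF
Step 3: BFBFBBFZFZBBFZFZBFBFBBFZFZBBFZFZBFBBBFBFBFBBBFBB
Step 4: BFBBBFBBBFBFBBFZFZBBFZFZBFBFBBFZFZBBFZFZBFBBBFBBBFBFBBFZFZBBFZFZBFBFBBFZFZBBFZFZBFBBBFBFBFBBBFBBBFBBBFBFBFBBBFBF


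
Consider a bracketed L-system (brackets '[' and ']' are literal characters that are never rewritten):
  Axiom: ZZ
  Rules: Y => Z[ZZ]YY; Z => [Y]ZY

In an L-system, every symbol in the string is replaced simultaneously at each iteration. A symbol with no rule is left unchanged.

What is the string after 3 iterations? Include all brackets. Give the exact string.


Answer: [[Y]ZY[[Y]ZY[Y]ZY]Z[ZZ]YYZ[ZZ]YY][Z[ZZ]YY][Y]ZYZ[ZZ]YY[Y]ZY[[Y]ZY[Y]ZY]Z[ZZ]YYZ[ZZ]YY[[Y]ZY[[Y]ZY[Y]ZY]Z[ZZ]YYZ[ZZ]YY][Z[ZZ]YY][Y]ZYZ[ZZ]YY[Y]ZY[[Y]ZY[Y]ZY]Z[ZZ]YYZ[ZZ]YY

Derivation:
Step 0: ZZ
Step 1: [Y]ZY[Y]ZY
Step 2: [Z[ZZ]YY][Y]ZYZ[ZZ]YY[Z[ZZ]YY][Y]ZYZ[ZZ]YY
Step 3: [[Y]ZY[[Y]ZY[Y]ZY]Z[ZZ]YYZ[ZZ]YY][Z[ZZ]YY][Y]ZYZ[ZZ]YY[Y]ZY[[Y]ZY[Y]ZY]Z[ZZ]YYZ[ZZ]YY[[Y]ZY[[Y]ZY[Y]ZY]Z[ZZ]YYZ[ZZ]YY][Z[ZZ]YY][Y]ZYZ[ZZ]YY[Y]ZY[[Y]ZY[Y]ZY]Z[ZZ]YYZ[ZZ]YY


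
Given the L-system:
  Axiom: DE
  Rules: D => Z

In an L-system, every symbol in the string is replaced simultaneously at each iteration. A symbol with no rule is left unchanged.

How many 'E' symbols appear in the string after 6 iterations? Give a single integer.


Answer: 1

Derivation:
Step 0: DE  (1 'E')
Step 1: ZE  (1 'E')
Step 2: ZE  (1 'E')
Step 3: ZE  (1 'E')
Step 4: ZE  (1 'E')
Step 5: ZE  (1 'E')
Step 6: ZE  (1 'E')


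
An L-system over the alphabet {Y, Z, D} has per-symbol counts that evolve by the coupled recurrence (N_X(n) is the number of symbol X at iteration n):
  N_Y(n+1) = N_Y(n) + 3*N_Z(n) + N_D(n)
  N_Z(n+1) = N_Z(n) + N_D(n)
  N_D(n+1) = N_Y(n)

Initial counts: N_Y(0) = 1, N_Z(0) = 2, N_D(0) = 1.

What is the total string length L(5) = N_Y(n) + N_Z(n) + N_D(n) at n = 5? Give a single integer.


Step 0: N_Y=1, N_Z=2, N_D=1, L=4
Step 1: N_Y=8, N_Z=3, N_D=1, L=12
Step 2: N_Y=18, N_Z=4, N_D=8, L=30
Step 3: N_Y=38, N_Z=12, N_D=18, L=68
Step 4: N_Y=92, N_Z=30, N_D=38, L=160
Step 5: N_Y=220, N_Z=68, N_D=92, L=380

Answer: 380


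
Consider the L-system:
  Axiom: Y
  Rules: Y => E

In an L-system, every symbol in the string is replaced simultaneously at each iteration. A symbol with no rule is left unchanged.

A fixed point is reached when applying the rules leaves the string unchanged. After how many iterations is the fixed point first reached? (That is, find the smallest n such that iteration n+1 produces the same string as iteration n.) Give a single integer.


Answer: 1

Derivation:
Step 0: Y
Step 1: E
Step 2: E  (unchanged — fixed point at step 1)


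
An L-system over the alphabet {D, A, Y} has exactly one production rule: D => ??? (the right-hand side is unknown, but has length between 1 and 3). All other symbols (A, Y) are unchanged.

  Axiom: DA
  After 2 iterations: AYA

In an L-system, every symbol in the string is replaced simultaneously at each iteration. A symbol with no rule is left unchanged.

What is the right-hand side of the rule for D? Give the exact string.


Answer: AY

Derivation:
Trying D => AY:
  Step 0: DA
  Step 1: AYA
  Step 2: AYA
Matches the given result.


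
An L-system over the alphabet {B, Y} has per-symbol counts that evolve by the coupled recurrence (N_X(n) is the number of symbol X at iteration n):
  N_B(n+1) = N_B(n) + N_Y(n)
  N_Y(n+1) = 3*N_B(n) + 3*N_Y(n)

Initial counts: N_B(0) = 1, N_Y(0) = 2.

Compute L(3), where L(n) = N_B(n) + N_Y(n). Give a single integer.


Answer: 192

Derivation:
Step 0: N_B=1, N_Y=2, L=3
Step 1: N_B=3, N_Y=9, L=12
Step 2: N_B=12, N_Y=36, L=48
Step 3: N_B=48, N_Y=144, L=192
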